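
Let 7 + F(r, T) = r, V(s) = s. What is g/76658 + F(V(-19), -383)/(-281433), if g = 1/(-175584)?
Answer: 38884177071/420896131004864 ≈ 9.2384e-5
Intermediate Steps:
g = -1/175584 ≈ -5.6953e-6
F(r, T) = -7 + r
g/76658 + F(V(-19), -383)/(-281433) = -1/175584/76658 + (-7 - 19)/(-281433) = -1/175584*1/76658 - 26*(-1/281433) = -1/13459918272 + 26/281433 = 38884177071/420896131004864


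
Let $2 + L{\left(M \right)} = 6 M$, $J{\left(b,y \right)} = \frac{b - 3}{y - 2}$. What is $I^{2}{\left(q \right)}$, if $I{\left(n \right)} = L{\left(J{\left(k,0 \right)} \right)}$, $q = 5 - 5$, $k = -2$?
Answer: $169$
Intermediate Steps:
$J{\left(b,y \right)} = \frac{-3 + b}{-2 + y}$
$L{\left(M \right)} = -2 + 6 M$
$q = 0$
$I{\left(n \right)} = 13$ ($I{\left(n \right)} = -2 + 6 \frac{-3 - 2}{-2 + 0} = -2 + 6 \frac{1}{-2} \left(-5\right) = -2 + 6 \left(\left(- \frac{1}{2}\right) \left(-5\right)\right) = -2 + 6 \cdot \frac{5}{2} = -2 + 15 = 13$)
$I^{2}{\left(q \right)} = 13^{2} = 169$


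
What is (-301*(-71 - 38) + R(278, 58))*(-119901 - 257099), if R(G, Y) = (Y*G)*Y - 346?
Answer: -364805935000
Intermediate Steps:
R(G, Y) = -346 + G*Y**2 (R(G, Y) = (G*Y)*Y - 346 = G*Y**2 - 346 = -346 + G*Y**2)
(-301*(-71 - 38) + R(278, 58))*(-119901 - 257099) = (-301*(-71 - 38) + (-346 + 278*58**2))*(-119901 - 257099) = (-301*(-109) + (-346 + 278*3364))*(-377000) = (32809 + (-346 + 935192))*(-377000) = (32809 + 934846)*(-377000) = 967655*(-377000) = -364805935000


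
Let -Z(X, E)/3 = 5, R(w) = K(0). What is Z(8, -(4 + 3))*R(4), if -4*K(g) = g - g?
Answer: 0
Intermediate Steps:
K(g) = 0 (K(g) = -(g - g)/4 = -¼*0 = 0)
R(w) = 0
Z(X, E) = -15 (Z(X, E) = -3*5 = -15)
Z(8, -(4 + 3))*R(4) = -15*0 = 0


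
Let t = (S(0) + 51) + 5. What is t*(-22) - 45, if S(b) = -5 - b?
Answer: -1167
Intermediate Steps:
t = 51 (t = ((-5 - 1*0) + 51) + 5 = ((-5 + 0) + 51) + 5 = (-5 + 51) + 5 = 46 + 5 = 51)
t*(-22) - 45 = 51*(-22) - 45 = -1122 - 45 = -1167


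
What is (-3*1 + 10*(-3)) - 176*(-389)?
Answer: 68431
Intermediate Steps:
(-3*1 + 10*(-3)) - 176*(-389) = (-3 - 30) + 68464 = -33 + 68464 = 68431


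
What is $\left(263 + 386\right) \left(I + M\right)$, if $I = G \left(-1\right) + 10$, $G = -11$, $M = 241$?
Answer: $170038$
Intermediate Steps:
$I = 21$ ($I = \left(-11\right) \left(-1\right) + 10 = 11 + 10 = 21$)
$\left(263 + 386\right) \left(I + M\right) = \left(263 + 386\right) \left(21 + 241\right) = 649 \cdot 262 = 170038$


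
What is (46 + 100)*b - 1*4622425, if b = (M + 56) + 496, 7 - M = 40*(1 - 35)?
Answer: -4342251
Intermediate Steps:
M = 1367 (M = 7 - 40*(1 - 35) = 7 - 40*(-34) = 7 - 1*(-1360) = 7 + 1360 = 1367)
b = 1919 (b = (1367 + 56) + 496 = 1423 + 496 = 1919)
(46 + 100)*b - 1*4622425 = (46 + 100)*1919 - 1*4622425 = 146*1919 - 4622425 = 280174 - 4622425 = -4342251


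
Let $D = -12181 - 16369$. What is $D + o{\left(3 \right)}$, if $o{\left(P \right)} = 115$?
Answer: $-28435$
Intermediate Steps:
$D = -28550$
$D + o{\left(3 \right)} = -28550 + 115 = -28435$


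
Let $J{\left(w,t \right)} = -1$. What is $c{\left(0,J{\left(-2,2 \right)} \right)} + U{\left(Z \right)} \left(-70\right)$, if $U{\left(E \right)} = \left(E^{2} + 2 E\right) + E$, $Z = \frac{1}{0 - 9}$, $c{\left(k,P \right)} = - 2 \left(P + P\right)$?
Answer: $\frac{2144}{81} \approx 26.469$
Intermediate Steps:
$c{\left(k,P \right)} = - 4 P$ ($c{\left(k,P \right)} = - 2 \cdot 2 P = - 4 P$)
$Z = - \frac{1}{9}$ ($Z = \frac{1}{-9} = - \frac{1}{9} \approx -0.11111$)
$U{\left(E \right)} = E^{2} + 3 E$
$c{\left(0,J{\left(-2,2 \right)} \right)} + U{\left(Z \right)} \left(-70\right) = \left(-4\right) \left(-1\right) + - \frac{3 - \frac{1}{9}}{9} \left(-70\right) = 4 + \left(- \frac{1}{9}\right) \frac{26}{9} \left(-70\right) = 4 - - \frac{1820}{81} = 4 + \frac{1820}{81} = \frac{2144}{81}$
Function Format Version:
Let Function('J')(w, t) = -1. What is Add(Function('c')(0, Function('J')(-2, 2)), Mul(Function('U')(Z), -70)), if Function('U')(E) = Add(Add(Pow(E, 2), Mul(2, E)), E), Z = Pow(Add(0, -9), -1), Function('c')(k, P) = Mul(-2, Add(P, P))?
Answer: Rational(2144, 81) ≈ 26.469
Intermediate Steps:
Function('c')(k, P) = Mul(-4, P) (Function('c')(k, P) = Mul(-2, Mul(2, P)) = Mul(-4, P))
Z = Rational(-1, 9) (Z = Pow(-9, -1) = Rational(-1, 9) ≈ -0.11111)
Function('U')(E) = Add(Pow(E, 2), Mul(3, E))
Add(Function('c')(0, Function('J')(-2, 2)), Mul(Function('U')(Z), -70)) = Add(Mul(-4, -1), Mul(Mul(Rational(-1, 9), Add(3, Rational(-1, 9))), -70)) = Add(4, Mul(Mul(Rational(-1, 9), Rational(26, 9)), -70)) = Add(4, Mul(Rational(-26, 81), -70)) = Add(4, Rational(1820, 81)) = Rational(2144, 81)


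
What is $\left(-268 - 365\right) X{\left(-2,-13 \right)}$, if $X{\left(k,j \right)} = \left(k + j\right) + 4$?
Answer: $6963$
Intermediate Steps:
$X{\left(k,j \right)} = 4 + j + k$ ($X{\left(k,j \right)} = \left(j + k\right) + 4 = 4 + j + k$)
$\left(-268 - 365\right) X{\left(-2,-13 \right)} = \left(-268 - 365\right) \left(4 - 13 - 2\right) = \left(-633\right) \left(-11\right) = 6963$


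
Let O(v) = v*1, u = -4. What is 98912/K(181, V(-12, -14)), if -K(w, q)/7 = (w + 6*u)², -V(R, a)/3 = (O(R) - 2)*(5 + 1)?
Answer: -98912/172543 ≈ -0.57326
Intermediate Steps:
O(v) = v
V(R, a) = 36 - 18*R (V(R, a) = -3*(R - 2)*(5 + 1) = -3*(-2 + R)*6 = -3*(-12 + 6*R) = 36 - 18*R)
K(w, q) = -7*(-24 + w)² (K(w, q) = -7*(w + 6*(-4))² = -7*(w - 24)² = -7*(-24 + w)²)
98912/K(181, V(-12, -14)) = 98912/((-7*(-24 + 181)²)) = 98912/((-7*157²)) = 98912/((-7*24649)) = 98912/(-172543) = 98912*(-1/172543) = -98912/172543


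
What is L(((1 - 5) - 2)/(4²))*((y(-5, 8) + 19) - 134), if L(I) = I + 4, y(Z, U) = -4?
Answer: -3451/8 ≈ -431.38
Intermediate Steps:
L(I) = 4 + I
L(((1 - 5) - 2)/(4²))*((y(-5, 8) + 19) - 134) = (4 + ((1 - 5) - 2)/(4²))*((-4 + 19) - 134) = (4 + (-4 - 2)/16)*(15 - 134) = (4 - 6*1/16)*(-119) = (4 - 3/8)*(-119) = (29/8)*(-119) = -3451/8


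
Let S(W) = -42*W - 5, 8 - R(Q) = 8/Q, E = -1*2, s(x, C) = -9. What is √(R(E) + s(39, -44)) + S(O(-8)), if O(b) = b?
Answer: 331 + √3 ≈ 332.73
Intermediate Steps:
E = -2
R(Q) = 8 - 8/Q
S(W) = -5 - 42*W
√(R(E) + s(39, -44)) + S(O(-8)) = √((8 - 8/(-2)) - 9) + (-5 - 42*(-8)) = √((8 - 8*(-½)) - 9) + (-5 + 336) = √((8 + 4) - 9) + 331 = √(12 - 9) + 331 = √3 + 331 = 331 + √3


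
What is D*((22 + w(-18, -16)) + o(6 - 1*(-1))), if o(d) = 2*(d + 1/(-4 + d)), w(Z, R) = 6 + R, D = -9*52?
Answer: -12480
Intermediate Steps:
D = -468
o(d) = 2*d + 2/(-4 + d)
D*((22 + w(-18, -16)) + o(6 - 1*(-1))) = -468*((22 + (6 - 16)) + 2*(1 + (6 - 1*(-1))² - 4*(6 - 1*(-1)))/(-4 + (6 - 1*(-1)))) = -468*((22 - 10) + 2*(1 + (6 + 1)² - 4*(6 + 1))/(-4 + (6 + 1))) = -468*(12 + 2*(1 + 7² - 4*7)/(-4 + 7)) = -468*(12 + 2*(1 + 49 - 28)/3) = -468*(12 + 2*(⅓)*22) = -468*(12 + 44/3) = -468*80/3 = -12480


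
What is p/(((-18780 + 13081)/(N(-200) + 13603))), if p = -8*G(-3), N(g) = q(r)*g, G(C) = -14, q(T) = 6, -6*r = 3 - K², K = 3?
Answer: -1389136/5699 ≈ -243.75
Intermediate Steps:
r = 1 (r = -(3 - 1*3²)/6 = -(3 - 1*9)/6 = -(3 - 9)/6 = -⅙*(-6) = 1)
N(g) = 6*g
p = 112 (p = -8*(-14) = 112)
p/(((-18780 + 13081)/(N(-200) + 13603))) = 112/(((-18780 + 13081)/(6*(-200) + 13603))) = 112/((-5699/(-1200 + 13603))) = 112/((-5699/12403)) = 112/((-5699*1/12403)) = 112/(-5699/12403) = 112*(-12403/5699) = -1389136/5699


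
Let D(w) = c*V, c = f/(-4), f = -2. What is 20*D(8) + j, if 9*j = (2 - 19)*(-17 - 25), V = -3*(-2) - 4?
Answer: 298/3 ≈ 99.333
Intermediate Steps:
c = 1/2 (c = -2/(-4) = -2*(-1/4) = 1/2 ≈ 0.50000)
V = 2 (V = 6 - 4 = 2)
j = 238/3 (j = ((2 - 19)*(-17 - 25))/9 = (-17*(-42))/9 = (1/9)*714 = 238/3 ≈ 79.333)
D(w) = 1 (D(w) = (1/2)*2 = 1)
20*D(8) + j = 20*1 + 238/3 = 20 + 238/3 = 298/3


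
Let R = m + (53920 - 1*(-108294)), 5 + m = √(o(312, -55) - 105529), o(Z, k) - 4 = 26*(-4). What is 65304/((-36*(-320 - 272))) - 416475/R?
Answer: 14326991951/28845600488 + 3085*I*√105629/194902706 ≈ 0.49668 + 0.0051443*I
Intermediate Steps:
o(Z, k) = -100 (o(Z, k) = 4 + 26*(-4) = 4 - 104 = -100)
m = -5 + I*√105629 (m = -5 + √(-100 - 105529) = -5 + √(-105629) = -5 + I*√105629 ≈ -5.0 + 325.01*I)
R = 162209 + I*√105629 (R = (-5 + I*√105629) + (53920 - 1*(-108294)) = (-5 + I*√105629) + (53920 + 108294) = (-5 + I*√105629) + 162214 = 162209 + I*√105629 ≈ 1.6221e+5 + 325.01*I)
65304/((-36*(-320 - 272))) - 416475/R = 65304/((-36*(-320 - 272))) - 416475/(162209 + I*√105629) = 65304/((-36*(-592))) - 416475/(162209 + I*√105629) = 65304/21312 - 416475/(162209 + I*√105629) = 65304*(1/21312) - 416475/(162209 + I*√105629) = 907/296 - 416475/(162209 + I*√105629)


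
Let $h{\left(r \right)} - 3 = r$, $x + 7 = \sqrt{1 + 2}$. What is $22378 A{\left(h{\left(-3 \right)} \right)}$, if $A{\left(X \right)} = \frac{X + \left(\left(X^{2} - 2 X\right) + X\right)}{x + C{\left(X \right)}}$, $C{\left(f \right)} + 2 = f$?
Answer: $0$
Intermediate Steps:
$C{\left(f \right)} = -2 + f$
$x = -7 + \sqrt{3}$ ($x = -7 + \sqrt{1 + 2} = -7 + \sqrt{3} \approx -5.268$)
$h{\left(r \right)} = 3 + r$
$A{\left(X \right)} = \frac{X^{2}}{-9 + X + \sqrt{3}}$ ($A{\left(X \right)} = \frac{X + \left(\left(X^{2} - 2 X\right) + X\right)}{\left(-7 + \sqrt{3}\right) + \left(-2 + X\right)} = \frac{X + \left(X^{2} - X\right)}{-9 + X + \sqrt{3}} = \frac{X^{2}}{-9 + X + \sqrt{3}}$)
$22378 A{\left(h{\left(-3 \right)} \right)} = 22378 \frac{\left(3 - 3\right)^{2}}{-9 + \left(3 - 3\right) + \sqrt{3}} = 22378 \frac{0^{2}}{-9 + 0 + \sqrt{3}} = 22378 \frac{0}{-9 + \sqrt{3}} = 22378 \cdot 0 = 0$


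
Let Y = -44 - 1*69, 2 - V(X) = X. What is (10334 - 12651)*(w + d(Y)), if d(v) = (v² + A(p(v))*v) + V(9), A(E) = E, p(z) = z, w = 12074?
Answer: -87130785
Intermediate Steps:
V(X) = 2 - X
Y = -113 (Y = -44 - 69 = -113)
d(v) = -7 + 2*v² (d(v) = (v² + v*v) + (2 - 1*9) = (v² + v²) + (2 - 9) = 2*v² - 7 = -7 + 2*v²)
(10334 - 12651)*(w + d(Y)) = (10334 - 12651)*(12074 + (-7 + 2*(-113)²)) = -2317*(12074 + (-7 + 2*12769)) = -2317*(12074 + (-7 + 25538)) = -2317*(12074 + 25531) = -2317*37605 = -87130785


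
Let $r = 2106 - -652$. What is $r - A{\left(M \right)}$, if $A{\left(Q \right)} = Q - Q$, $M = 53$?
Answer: $2758$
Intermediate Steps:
$A{\left(Q \right)} = 0$
$r = 2758$ ($r = 2106 + 652 = 2758$)
$r - A{\left(M \right)} = 2758 - 0 = 2758 + 0 = 2758$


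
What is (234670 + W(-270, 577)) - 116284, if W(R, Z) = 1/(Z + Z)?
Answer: 136617445/1154 ≈ 1.1839e+5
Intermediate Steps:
W(R, Z) = 1/(2*Z)
(234670 + W(-270, 577)) - 116284 = (234670 + (½)/577) - 116284 = (234670 + (½)*(1/577)) - 116284 = (234670 + 1/1154) - 116284 = 270809181/1154 - 116284 = 136617445/1154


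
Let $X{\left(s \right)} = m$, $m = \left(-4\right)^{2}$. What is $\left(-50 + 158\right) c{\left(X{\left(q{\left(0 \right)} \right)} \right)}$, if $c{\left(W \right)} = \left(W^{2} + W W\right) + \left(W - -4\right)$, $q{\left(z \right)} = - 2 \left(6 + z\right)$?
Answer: $57456$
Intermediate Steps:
$q{\left(z \right)} = -12 - 2 z$
$m = 16$
$X{\left(s \right)} = 16$
$c{\left(W \right)} = 4 + W + 2 W^{2}$ ($c{\left(W \right)} = \left(W^{2} + W^{2}\right) + \left(W + 4\right) = 2 W^{2} + \left(4 + W\right) = 4 + W + 2 W^{2}$)
$\left(-50 + 158\right) c{\left(X{\left(q{\left(0 \right)} \right)} \right)} = \left(-50 + 158\right) \left(4 + 16 + 2 \cdot 16^{2}\right) = 108 \left(4 + 16 + 2 \cdot 256\right) = 108 \left(4 + 16 + 512\right) = 108 \cdot 532 = 57456$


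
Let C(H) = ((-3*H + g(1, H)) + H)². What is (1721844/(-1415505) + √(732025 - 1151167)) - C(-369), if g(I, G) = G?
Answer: -64246099383/471835 + I*√419142 ≈ -1.3616e+5 + 647.41*I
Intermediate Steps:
C(H) = H² (C(H) = ((-3*H + H) + H)² = (-2*H + H)² = (-H)² = H²)
(1721844/(-1415505) + √(732025 - 1151167)) - C(-369) = (1721844/(-1415505) + √(732025 - 1151167)) - 1*(-369)² = (1721844*(-1/1415505) + √(-419142)) - 1*136161 = (-573948/471835 + I*√419142) - 136161 = -64246099383/471835 + I*√419142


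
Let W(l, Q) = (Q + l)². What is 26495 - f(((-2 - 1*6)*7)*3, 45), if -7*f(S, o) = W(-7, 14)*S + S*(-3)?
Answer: 25391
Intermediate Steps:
f(S, o) = -46*S/7 (f(S, o) = -((14 - 7)²*S + S*(-3))/7 = -(7²*S - 3*S)/7 = -(49*S - 3*S)/7 = -46*S/7)
26495 - f(((-2 - 1*6)*7)*3, 45) = 26495 - (-46)*((-2 - 1*6)*7)*3/7 = 26495 - (-46)*((-2 - 6)*7)*3/7 = 26495 - (-46)*-8*7*3/7 = 26495 - (-46)*(-56*3)/7 = 26495 - (-46)*(-168)/7 = 26495 - 1*1104 = 26495 - 1104 = 25391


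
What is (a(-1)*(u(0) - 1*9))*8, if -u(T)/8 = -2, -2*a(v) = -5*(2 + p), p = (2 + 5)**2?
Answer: 7140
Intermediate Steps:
p = 49 (p = 7**2 = 49)
a(v) = 255/2 (a(v) = -(-5)*(2 + 49)/2 = -(-5)*51/2 = -1/2*(-255) = 255/2)
u(T) = 16 (u(T) = -8*(-2) = 16)
(a(-1)*(u(0) - 1*9))*8 = (255*(16 - 1*9)/2)*8 = (255*(16 - 9)/2)*8 = ((255/2)*7)*8 = (1785/2)*8 = 7140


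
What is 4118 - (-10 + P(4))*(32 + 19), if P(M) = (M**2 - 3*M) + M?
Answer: 4220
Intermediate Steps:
P(M) = M**2 - 2*M
4118 - (-10 + P(4))*(32 + 19) = 4118 - (-10 + 4*(-2 + 4))*(32 + 19) = 4118 - (-10 + 4*2)*51 = 4118 - (-10 + 8)*51 = 4118 - (-2)*51 = 4118 - 1*(-102) = 4118 + 102 = 4220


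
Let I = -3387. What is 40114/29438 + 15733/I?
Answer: -163640968/49853253 ≈ -3.2825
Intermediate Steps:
40114/29438 + 15733/I = 40114/29438 + 15733/(-3387) = 40114*(1/29438) + 15733*(-1/3387) = 20057/14719 - 15733/3387 = -163640968/49853253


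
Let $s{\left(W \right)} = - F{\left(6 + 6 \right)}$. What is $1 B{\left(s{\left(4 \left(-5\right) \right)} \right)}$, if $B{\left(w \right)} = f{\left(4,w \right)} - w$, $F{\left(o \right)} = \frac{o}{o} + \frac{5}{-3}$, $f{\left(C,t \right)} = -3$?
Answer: $- \frac{11}{3} \approx -3.6667$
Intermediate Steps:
$F{\left(o \right)} = - \frac{2}{3}$ ($F{\left(o \right)} = 1 + 5 \left(- \frac{1}{3}\right) = 1 - \frac{5}{3} = - \frac{2}{3}$)
$s{\left(W \right)} = \frac{2}{3}$ ($s{\left(W \right)} = \left(-1\right) \left(- \frac{2}{3}\right) = \frac{2}{3}$)
$B{\left(w \right)} = -3 - w$
$1 B{\left(s{\left(4 \left(-5\right) \right)} \right)} = 1 \left(-3 - \frac{2}{3}\right) = 1 \left(- \frac{11}{3}\right) = - \frac{11}{3}$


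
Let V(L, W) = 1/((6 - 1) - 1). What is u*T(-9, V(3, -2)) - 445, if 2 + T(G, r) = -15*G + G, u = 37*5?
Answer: 22495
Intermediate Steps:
V(L, W) = ¼ (V(L, W) = 1/(5 - 1) = 1/4 = ¼)
u = 185
T(G, r) = -2 - 14*G (T(G, r) = -2 + (-15*G + G) = -2 - 14*G)
u*T(-9, V(3, -2)) - 445 = 185*(-2 - 14*(-9)) - 445 = 185*(-2 + 126) - 445 = 185*124 - 445 = 22940 - 445 = 22495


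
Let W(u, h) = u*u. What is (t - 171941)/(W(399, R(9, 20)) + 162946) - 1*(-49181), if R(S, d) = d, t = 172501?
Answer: 2263358881/46021 ≈ 49181.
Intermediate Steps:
W(u, h) = u**2
(t - 171941)/(W(399, R(9, 20)) + 162946) - 1*(-49181) = (172501 - 171941)/(399**2 + 162946) - 1*(-49181) = 560/(159201 + 162946) + 49181 = 560/322147 + 49181 = 560*(1/322147) + 49181 = 80/46021 + 49181 = 2263358881/46021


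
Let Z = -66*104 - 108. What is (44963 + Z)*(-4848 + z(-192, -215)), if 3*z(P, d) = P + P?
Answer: -189043216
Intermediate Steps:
z(P, d) = 2*P/3 (z(P, d) = (P + P)/3 = (2*P)/3 = 2*P/3)
Z = -6972 (Z = -6864 - 108 = -6972)
(44963 + Z)*(-4848 + z(-192, -215)) = (44963 - 6972)*(-4848 + (⅔)*(-192)) = 37991*(-4848 - 128) = 37991*(-4976) = -189043216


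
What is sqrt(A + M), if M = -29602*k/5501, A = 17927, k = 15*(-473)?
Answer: sqrt(1697843036117)/5501 ≈ 236.87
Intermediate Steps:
k = -7095
M = 210026190/5501 (M = -29602/(5501/(-7095)) = -29602/(5501*(-1/7095)) = -29602/(-5501/7095) = -29602*(-7095/5501) = 210026190/5501 ≈ 38180.)
sqrt(A + M) = sqrt(17927 + 210026190/5501) = sqrt(308642617/5501) = sqrt(1697843036117)/5501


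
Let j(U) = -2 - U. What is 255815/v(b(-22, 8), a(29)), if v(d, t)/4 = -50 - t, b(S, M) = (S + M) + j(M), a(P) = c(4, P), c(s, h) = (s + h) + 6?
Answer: -255815/356 ≈ -718.58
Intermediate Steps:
c(s, h) = 6 + h + s (c(s, h) = (h + s) + 6 = 6 + h + s)
a(P) = 10 + P (a(P) = 6 + P + 4 = 10 + P)
b(S, M) = -2 + S (b(S, M) = (S + M) + (-2 - M) = (M + S) + (-2 - M) = -2 + S)
v(d, t) = -200 - 4*t (v(d, t) = 4*(-50 - t) = -200 - 4*t)
255815/v(b(-22, 8), a(29)) = 255815/(-200 - 4*(10 + 29)) = 255815/(-200 - 4*39) = 255815/(-200 - 156) = 255815/(-356) = 255815*(-1/356) = -255815/356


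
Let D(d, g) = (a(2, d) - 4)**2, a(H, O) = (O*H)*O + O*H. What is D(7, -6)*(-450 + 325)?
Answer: -1458000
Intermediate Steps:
a(H, O) = H*O + H*O**2 (a(H, O) = (H*O)*O + H*O = H*O**2 + H*O = H*O + H*O**2)
D(d, g) = (-4 + 2*d*(1 + d))**2 (D(d, g) = (2*d*(1 + d) - 4)**2 = (-4 + 2*d*(1 + d))**2)
D(7, -6)*(-450 + 325) = (4*(-2 + 7*(1 + 7))**2)*(-450 + 325) = (4*(-2 + 7*8)**2)*(-125) = (4*(-2 + 56)**2)*(-125) = (4*54**2)*(-125) = (4*2916)*(-125) = 11664*(-125) = -1458000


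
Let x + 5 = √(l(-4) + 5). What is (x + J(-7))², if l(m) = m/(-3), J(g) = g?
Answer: (36 - √57)²/9 ≈ 89.935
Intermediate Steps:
l(m) = -m/3 (l(m) = m*(-⅓) = -m/3)
x = -5 + √57/3 (x = -5 + √(-⅓*(-4) + 5) = -5 + √(4/3 + 5) = -5 + √(19/3) = -5 + √57/3 ≈ -2.4834)
(x + J(-7))² = ((-5 + √57/3) - 7)² = (-12 + √57/3)²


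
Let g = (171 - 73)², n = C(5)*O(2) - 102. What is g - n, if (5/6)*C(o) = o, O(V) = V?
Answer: 9694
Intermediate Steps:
C(o) = 6*o/5
n = -90 (n = ((6/5)*5)*2 - 102 = 6*2 - 102 = 12 - 102 = -90)
g = 9604 (g = 98² = 9604)
g - n = 9604 - 1*(-90) = 9604 + 90 = 9694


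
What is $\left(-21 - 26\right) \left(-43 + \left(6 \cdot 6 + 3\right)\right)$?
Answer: $188$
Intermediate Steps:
$\left(-21 - 26\right) \left(-43 + \left(6 \cdot 6 + 3\right)\right) = \left(-21 - 26\right) \left(-43 + \left(36 + 3\right)\right) = - 47 \left(-43 + 39\right) = \left(-47\right) \left(-4\right) = 188$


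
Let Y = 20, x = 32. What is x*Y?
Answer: 640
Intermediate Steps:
x*Y = 32*20 = 640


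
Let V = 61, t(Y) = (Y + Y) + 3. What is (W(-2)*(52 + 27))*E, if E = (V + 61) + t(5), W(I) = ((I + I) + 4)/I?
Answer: 0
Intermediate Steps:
t(Y) = 3 + 2*Y (t(Y) = 2*Y + 3 = 3 + 2*Y)
W(I) = (4 + 2*I)/I (W(I) = (2*I + 4)/I = (4 + 2*I)/I)
E = 135 (E = (61 + 61) + (3 + 2*5) = 122 + (3 + 10) = 122 + 13 = 135)
(W(-2)*(52 + 27))*E = ((2 + 4/(-2))*(52 + 27))*135 = ((2 + 4*(-½))*79)*135 = ((2 - 2)*79)*135 = (0*79)*135 = 0*135 = 0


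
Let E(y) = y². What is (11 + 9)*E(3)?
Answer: 180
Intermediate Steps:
(11 + 9)*E(3) = (11 + 9)*3² = 20*9 = 180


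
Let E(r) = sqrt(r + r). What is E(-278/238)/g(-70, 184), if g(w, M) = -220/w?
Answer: I*sqrt(33082)/374 ≈ 0.48632*I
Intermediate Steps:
E(r) = sqrt(2)*sqrt(r) (E(r) = sqrt(2*r) = sqrt(2)*sqrt(r))
E(-278/238)/g(-70, 184) = (sqrt(2)*sqrt(-278/238))/((-220/(-70))) = (sqrt(2)*sqrt(-278*1/238))/((-220*(-1/70))) = (sqrt(2)*sqrt(-139/119))/(22/7) = (sqrt(2)*(I*sqrt(16541)/119))*(7/22) = (I*sqrt(33082)/119)*(7/22) = I*sqrt(33082)/374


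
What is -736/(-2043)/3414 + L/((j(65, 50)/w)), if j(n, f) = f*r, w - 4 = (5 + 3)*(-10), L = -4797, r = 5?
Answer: 635704424686/435925125 ≈ 1458.3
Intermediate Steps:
w = -76 (w = 4 + (5 + 3)*(-10) = 4 + 8*(-10) = 4 - 80 = -76)
j(n, f) = 5*f (j(n, f) = f*5 = 5*f)
-736/(-2043)/3414 + L/((j(65, 50)/w)) = -736/(-2043)/3414 - 4797/((5*50)/(-76)) = -736*(-1/2043)*(1/3414) - 4797/(250*(-1/76)) = (736/2043)*(1/3414) - 4797/(-125/38) = 368/3487401 - 4797*(-38/125) = 368/3487401 + 182286/125 = 635704424686/435925125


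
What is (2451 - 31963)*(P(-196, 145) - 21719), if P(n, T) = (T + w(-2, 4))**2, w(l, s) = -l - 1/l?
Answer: -1099322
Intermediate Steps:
P(n, T) = (5/2 + T)**2 (P(n, T) = (T + (-1*(-2) - 1/(-2)))**2 = (T + (2 - 1*(-1/2)))**2 = (T + (2 + 1/2))**2 = (T + 5/2)**2 = (5/2 + T)**2)
(2451 - 31963)*(P(-196, 145) - 21719) = (2451 - 31963)*((5 + 2*145)**2/4 - 21719) = -29512*((5 + 290)**2/4 - 21719) = -29512*((1/4)*295**2 - 21719) = -29512*((1/4)*87025 - 21719) = -29512*(87025/4 - 21719) = -29512*149/4 = -1099322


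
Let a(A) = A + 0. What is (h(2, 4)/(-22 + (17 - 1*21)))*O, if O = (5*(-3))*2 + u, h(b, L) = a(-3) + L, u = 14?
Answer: 8/13 ≈ 0.61539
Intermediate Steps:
a(A) = A
h(b, L) = -3 + L
O = -16 (O = (5*(-3))*2 + 14 = -15*2 + 14 = -30 + 14 = -16)
(h(2, 4)/(-22 + (17 - 1*21)))*O = ((-3 + 4)/(-22 + (17 - 1*21)))*(-16) = (1/(-22 + (17 - 21)))*(-16) = (1/(-22 - 4))*(-16) = (1/(-26))*(-16) = (1*(-1/26))*(-16) = -1/26*(-16) = 8/13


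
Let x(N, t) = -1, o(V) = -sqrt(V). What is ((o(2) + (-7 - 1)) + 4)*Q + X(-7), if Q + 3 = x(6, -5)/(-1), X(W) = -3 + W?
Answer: -2 + 2*sqrt(2) ≈ 0.82843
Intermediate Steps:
Q = -2 (Q = -3 - 1/(-1) = -3 - 1*(-1) = -3 + 1 = -2)
((o(2) + (-7 - 1)) + 4)*Q + X(-7) = ((-sqrt(2) + (-7 - 1)) + 4)*(-2) + (-3 - 7) = ((-sqrt(2) - 8) + 4)*(-2) - 10 = ((-8 - sqrt(2)) + 4)*(-2) - 10 = (-4 - sqrt(2))*(-2) - 10 = (8 + 2*sqrt(2)) - 10 = -2 + 2*sqrt(2)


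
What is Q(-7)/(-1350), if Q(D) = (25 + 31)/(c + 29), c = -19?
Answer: -14/3375 ≈ -0.0041481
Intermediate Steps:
Q(D) = 28/5 (Q(D) = (25 + 31)/(-19 + 29) = 56/10 = 56*(1/10) = 28/5)
Q(-7)/(-1350) = (28/5)/(-1350) = (28/5)*(-1/1350) = -14/3375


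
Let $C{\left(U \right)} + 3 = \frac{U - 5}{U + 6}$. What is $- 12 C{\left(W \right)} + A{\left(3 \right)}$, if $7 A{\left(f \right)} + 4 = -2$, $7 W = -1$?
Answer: $\frac{13110}{287} \approx 45.679$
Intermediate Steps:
$W = - \frac{1}{7}$ ($W = \frac{1}{7} \left(-1\right) = - \frac{1}{7} \approx -0.14286$)
$A{\left(f \right)} = - \frac{6}{7}$ ($A{\left(f \right)} = - \frac{4}{7} + \frac{1}{7} \left(-2\right) = - \frac{4}{7} - \frac{2}{7} = - \frac{6}{7}$)
$C{\left(U \right)} = -3 + \frac{-5 + U}{6 + U}$ ($C{\left(U \right)} = -3 + \frac{U - 5}{U + 6} = -3 + \frac{-5 + U}{6 + U}$)
$- 12 C{\left(W \right)} + A{\left(3 \right)} = - 12 \frac{-23 - - \frac{2}{7}}{6 - \frac{1}{7}} - \frac{6}{7} = - 12 \frac{-23 + \frac{2}{7}}{\frac{41}{7}} - \frac{6}{7} = - 12 \cdot \frac{7}{41} \left(- \frac{159}{7}\right) - \frac{6}{7} = \left(-12\right) \left(- \frac{159}{41}\right) - \frac{6}{7} = \frac{1908}{41} - \frac{6}{7} = \frac{13110}{287}$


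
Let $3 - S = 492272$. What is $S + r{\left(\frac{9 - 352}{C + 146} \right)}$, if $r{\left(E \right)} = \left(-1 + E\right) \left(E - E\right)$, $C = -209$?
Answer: $-492269$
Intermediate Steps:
$S = -492269$ ($S = 3 - 492272 = -492269$)
$r{\left(E \right)} = 0$ ($r{\left(E \right)} = \left(-1 + E\right) 0 = 0$)
$S + r{\left(\frac{9 - 352}{C + 146} \right)} = -492269 + 0 = -492269$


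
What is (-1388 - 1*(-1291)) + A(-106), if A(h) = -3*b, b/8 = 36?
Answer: -961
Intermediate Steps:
b = 288 (b = 8*36 = 288)
A(h) = -864 (A(h) = -3*288 = -864)
(-1388 - 1*(-1291)) + A(-106) = (-1388 - 1*(-1291)) - 864 = (-1388 + 1291) - 864 = -97 - 864 = -961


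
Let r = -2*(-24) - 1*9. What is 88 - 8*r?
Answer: -224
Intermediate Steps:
r = 39 (r = 48 - 9 = 39)
88 - 8*r = 88 - 8*39 = 88 - 312 = -224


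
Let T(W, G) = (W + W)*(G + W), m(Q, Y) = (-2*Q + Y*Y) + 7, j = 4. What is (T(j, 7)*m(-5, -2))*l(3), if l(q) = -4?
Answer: -7392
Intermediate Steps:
m(Q, Y) = 7 + Y² - 2*Q (m(Q, Y) = (-2*Q + Y²) + 7 = (Y² - 2*Q) + 7 = 7 + Y² - 2*Q)
T(W, G) = 2*W*(G + W) (T(W, G) = (2*W)*(G + W) = 2*W*(G + W))
(T(j, 7)*m(-5, -2))*l(3) = ((2*4*(7 + 4))*(7 + (-2)² - 2*(-5)))*(-4) = ((2*4*11)*(7 + 4 + 10))*(-4) = (88*21)*(-4) = 1848*(-4) = -7392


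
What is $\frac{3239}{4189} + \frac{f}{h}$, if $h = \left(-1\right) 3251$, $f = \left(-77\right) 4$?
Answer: $\frac{11820201}{13618439} \approx 0.86796$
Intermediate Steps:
$f = -308$
$h = -3251$
$\frac{3239}{4189} + \frac{f}{h} = \frac{3239}{4189} - \frac{308}{-3251} = 3239 \cdot \frac{1}{4189} - - \frac{308}{3251} = \frac{3239}{4189} + \frac{308}{3251} = \frac{11820201}{13618439}$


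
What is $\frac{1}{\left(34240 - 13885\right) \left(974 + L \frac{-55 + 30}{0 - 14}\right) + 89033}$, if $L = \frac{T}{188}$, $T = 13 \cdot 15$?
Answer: $\frac{2632}{52514992121} \approx 5.0119 \cdot 10^{-8}$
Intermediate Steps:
$T = 195$
$L = \frac{195}{188} \approx 1.0372$
$\frac{1}{\left(34240 - 13885\right) \left(974 + L \frac{-55 + 30}{0 - 14}\right) + 89033} = \frac{1}{\left(34240 - 13885\right) \left(974 + \frac{195 \frac{-55 + 30}{0 - 14}}{188}\right) + 89033} = \frac{1}{20355 \left(974 + \frac{195 \left(- \frac{25}{-14}\right)}{188}\right) + 89033} = \frac{1}{20355 \left(974 + \frac{195 \left(\left(-25\right) \left(- \frac{1}{14}\right)\right)}{188}\right) + 89033} = \frac{1}{20355 \left(974 + \frac{195}{188} \cdot \frac{25}{14}\right) + 89033} = \frac{1}{20355 \left(974 + \frac{4875}{2632}\right) + 89033} = \frac{1}{20355 \cdot \frac{2568443}{2632} + 89033} = \frac{1}{\frac{52280657265}{2632} + 89033} = \frac{1}{\frac{52514992121}{2632}} = \frac{2632}{52514992121}$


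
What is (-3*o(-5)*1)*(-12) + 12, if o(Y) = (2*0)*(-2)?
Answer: 12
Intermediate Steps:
o(Y) = 0 (o(Y) = 0*(-2) = 0)
(-3*o(-5)*1)*(-12) + 12 = (-3*0*1)*(-12) + 12 = (0*1)*(-12) + 12 = 0*(-12) + 12 = 0 + 12 = 12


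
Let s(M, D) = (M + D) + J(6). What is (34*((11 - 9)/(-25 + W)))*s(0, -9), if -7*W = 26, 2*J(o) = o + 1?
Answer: 2618/201 ≈ 13.025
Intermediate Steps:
J(o) = ½ + o/2 (J(o) = (o + 1)/2 = (1 + o)/2 = ½ + o/2)
W = -26/7 (W = -⅐*26 = -26/7 ≈ -3.7143)
s(M, D) = 7/2 + D + M (s(M, D) = (M + D) + (½ + (½)*6) = (D + M) + (½ + 3) = (D + M) + 7/2 = 7/2 + D + M)
(34*((11 - 9)/(-25 + W)))*s(0, -9) = (34*((11 - 9)/(-25 - 26/7)))*(7/2 - 9 + 0) = (34*(2/(-201/7)))*(-11/2) = (34*(2*(-7/201)))*(-11/2) = (34*(-14/201))*(-11/2) = -476/201*(-11/2) = 2618/201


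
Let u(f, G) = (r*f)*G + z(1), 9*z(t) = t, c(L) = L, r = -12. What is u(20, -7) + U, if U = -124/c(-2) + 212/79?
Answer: 1240549/711 ≈ 1744.8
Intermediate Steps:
z(t) = t/9
u(f, G) = ⅑ - 12*G*f (u(f, G) = (-12*f)*G + (⅑)*1 = -12*G*f + ⅑ = ⅑ - 12*G*f)
U = 5110/79 (U = -124/(-2) + 212/79 = -124*(-½) + 212*(1/79) = 62 + 212/79 = 5110/79 ≈ 64.684)
u(20, -7) + U = (⅑ - 12*(-7)*20) + 5110/79 = (⅑ + 1680) + 5110/79 = 15121/9 + 5110/79 = 1240549/711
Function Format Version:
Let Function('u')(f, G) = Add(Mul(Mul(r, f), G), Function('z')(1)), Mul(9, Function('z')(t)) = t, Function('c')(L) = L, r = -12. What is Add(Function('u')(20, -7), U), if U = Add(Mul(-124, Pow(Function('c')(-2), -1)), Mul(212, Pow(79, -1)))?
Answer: Rational(1240549, 711) ≈ 1744.8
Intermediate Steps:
Function('z')(t) = Mul(Rational(1, 9), t)
Function('u')(f, G) = Add(Rational(1, 9), Mul(-12, G, f)) (Function('u')(f, G) = Add(Mul(Mul(-12, f), G), Mul(Rational(1, 9), 1)) = Add(Mul(-12, G, f), Rational(1, 9)) = Add(Rational(1, 9), Mul(-12, G, f)))
U = Rational(5110, 79) (U = Add(Mul(-124, Pow(-2, -1)), Mul(212, Pow(79, -1))) = Add(Mul(-124, Rational(-1, 2)), Mul(212, Rational(1, 79))) = Add(62, Rational(212, 79)) = Rational(5110, 79) ≈ 64.684)
Add(Function('u')(20, -7), U) = Add(Add(Rational(1, 9), Mul(-12, -7, 20)), Rational(5110, 79)) = Add(Add(Rational(1, 9), 1680), Rational(5110, 79)) = Add(Rational(15121, 9), Rational(5110, 79)) = Rational(1240549, 711)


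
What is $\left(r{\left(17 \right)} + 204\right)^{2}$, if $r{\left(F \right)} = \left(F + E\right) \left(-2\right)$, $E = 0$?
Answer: $28900$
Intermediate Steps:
$r{\left(F \right)} = - 2 F$ ($r{\left(F \right)} = \left(F + 0\right) \left(-2\right) = F \left(-2\right) = - 2 F$)
$\left(r{\left(17 \right)} + 204\right)^{2} = \left(\left(-2\right) 17 + 204\right)^{2} = \left(-34 + 204\right)^{2} = 170^{2} = 28900$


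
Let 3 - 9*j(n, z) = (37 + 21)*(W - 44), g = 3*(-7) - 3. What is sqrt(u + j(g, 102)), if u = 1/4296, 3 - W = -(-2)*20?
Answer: 11*sqrt(19917330)/2148 ≈ 22.855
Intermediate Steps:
W = -37 (W = 3 - (-1)*(-2*20) = 3 - (-1)*(-40) = 3 - 1*40 = 3 - 40 = -37)
g = -24 (g = -21 - 3 = -24)
j(n, z) = 1567/3 (j(n, z) = 1/3 - (37 + 21)*(-37 - 44)/9 = 1/3 - 58*(-81)/9 = 1/3 - 1/9*(-4698) = 1/3 + 522 = 1567/3)
u = 1/4296 ≈ 0.00023277
sqrt(u + j(g, 102)) = sqrt(1/4296 + 1567/3) = sqrt(2243945/4296) = 11*sqrt(19917330)/2148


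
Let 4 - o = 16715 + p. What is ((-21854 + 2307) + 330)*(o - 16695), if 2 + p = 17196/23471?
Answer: 15066944338160/23471 ≈ 6.4194e+8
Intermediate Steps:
p = -29746/23471 (p = -2 + 17196/23471 = -29746/23471 ≈ -1.2674)
o = -392194135/23471 (o = 4 - (16715 - 29746/23471) = 4 - 1*392288019/23471 = 4 - 392288019/23471 = -392194135/23471 ≈ -16710.)
((-21854 + 2307) + 330)*(o - 16695) = ((-21854 + 2307) + 330)*(-392194135/23471 - 16695) = (-19547 + 330)*(-784042480/23471) = -19217*(-784042480/23471) = 15066944338160/23471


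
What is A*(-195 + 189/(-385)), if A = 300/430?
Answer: -64512/473 ≈ -136.39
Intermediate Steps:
A = 30/43 (A = 300*(1/430) = 30/43 ≈ 0.69767)
A*(-195 + 189/(-385)) = 30*(-195 + 189/(-385))/43 = 30*(-195 + 189*(-1/385))/43 = 30*(-195 - 27/55)/43 = (30/43)*(-10752/55) = -64512/473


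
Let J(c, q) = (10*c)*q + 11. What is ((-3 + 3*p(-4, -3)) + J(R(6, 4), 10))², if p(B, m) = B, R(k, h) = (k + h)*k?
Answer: 35952016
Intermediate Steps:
R(k, h) = k*(h + k) (R(k, h) = (h + k)*k = k*(h + k))
J(c, q) = 11 + 10*c*q (J(c, q) = 10*c*q + 11 = 11 + 10*c*q)
((-3 + 3*p(-4, -3)) + J(R(6, 4), 10))² = ((-3 + 3*(-4)) + (11 + 10*(6*(4 + 6))*10))² = ((-3 - 12) + (11 + 10*(6*10)*10))² = (-15 + (11 + 10*60*10))² = (-15 + (11 + 6000))² = (-15 + 6011)² = 5996² = 35952016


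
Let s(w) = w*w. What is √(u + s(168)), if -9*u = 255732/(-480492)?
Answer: √45251116977183/40041 ≈ 168.00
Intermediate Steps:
s(w) = w²
u = 21311/360369 (u = -85244/(3*(-480492)) = -85244*(-1)/(3*480492) = -⅑*(-21311/40041) = 21311/360369 ≈ 0.059137)
√(u + s(168)) = √(21311/360369 + 168²) = √(21311/360369 + 28224) = √(10171075967/360369) = √45251116977183/40041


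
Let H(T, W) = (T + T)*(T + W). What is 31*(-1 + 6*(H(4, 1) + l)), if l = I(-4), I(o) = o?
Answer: 6665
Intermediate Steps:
l = -4
H(T, W) = 2*T*(T + W) (H(T, W) = (2*T)*(T + W) = 2*T*(T + W))
31*(-1 + 6*(H(4, 1) + l)) = 31*(-1 + 6*(2*4*(4 + 1) - 4)) = 31*(-1 + 6*(2*4*5 - 4)) = 31*(-1 + 6*(40 - 4)) = 31*(-1 + 6*36) = 31*(-1 + 216) = 31*215 = 6665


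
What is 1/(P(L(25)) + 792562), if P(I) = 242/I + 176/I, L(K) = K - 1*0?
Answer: 25/19814468 ≈ 1.2617e-6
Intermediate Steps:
L(K) = K (L(K) = K + 0 = K)
P(I) = 418/I
1/(P(L(25)) + 792562) = 1/(418/25 + 792562) = 1/(19814468/25) = 25/19814468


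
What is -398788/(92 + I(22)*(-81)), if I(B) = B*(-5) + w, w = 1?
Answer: -398788/8921 ≈ -44.702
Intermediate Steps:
I(B) = 1 - 5*B (I(B) = B*(-5) + 1 = -5*B + 1 = 1 - 5*B)
-398788/(92 + I(22)*(-81)) = -398788/(92 + (1 - 5*22)*(-81)) = -398788/(92 + (1 - 110)*(-81)) = -398788/(92 - 109*(-81)) = -398788/(92 + 8829) = -398788/8921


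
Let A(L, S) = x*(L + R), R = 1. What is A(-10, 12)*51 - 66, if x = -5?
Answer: 2229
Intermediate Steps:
A(L, S) = -5 - 5*L (A(L, S) = -5*(L + 1) = -5*(1 + L) = -5 - 5*L)
A(-10, 12)*51 - 66 = (-5 - 5*(-10))*51 - 66 = (-5 + 50)*51 - 66 = 45*51 - 66 = 2295 - 66 = 2229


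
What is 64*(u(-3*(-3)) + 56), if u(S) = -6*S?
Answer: 128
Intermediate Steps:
64*(u(-3*(-3)) + 56) = 64*(-(-18)*(-3) + 56) = 64*(-6*9 + 56) = 64*(-54 + 56) = 64*2 = 128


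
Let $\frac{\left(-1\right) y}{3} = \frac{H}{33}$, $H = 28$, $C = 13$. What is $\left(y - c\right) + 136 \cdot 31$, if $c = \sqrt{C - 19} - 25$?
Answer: $\frac{46623}{11} - i \sqrt{6} \approx 4238.5 - 2.4495 i$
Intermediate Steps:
$y = - \frac{28}{11}$ ($y = - 3 \cdot \frac{28}{33} = - 3 \cdot 28 \cdot \frac{1}{33} = \left(-3\right) \frac{28}{33} = - \frac{28}{11} \approx -2.5455$)
$c = -25 + i \sqrt{6}$ ($c = \sqrt{13 - 19} - 25 = \sqrt{-6} - 25 = i \sqrt{6} - 25 = -25 + i \sqrt{6} \approx -25.0 + 2.4495 i$)
$\left(y - c\right) + 136 \cdot 31 = \left(- \frac{28}{11} - \left(-25 + i \sqrt{6}\right)\right) + 136 \cdot 31 = \left(- \frac{28}{11} + \left(25 - i \sqrt{6}\right)\right) + 4216 = \left(\frac{247}{11} - i \sqrt{6}\right) + 4216 = \frac{46623}{11} - i \sqrt{6}$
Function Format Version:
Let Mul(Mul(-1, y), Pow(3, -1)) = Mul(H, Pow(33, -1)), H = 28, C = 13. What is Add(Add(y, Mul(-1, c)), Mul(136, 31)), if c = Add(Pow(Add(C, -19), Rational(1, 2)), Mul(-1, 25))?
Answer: Add(Rational(46623, 11), Mul(-1, I, Pow(6, Rational(1, 2)))) ≈ Add(4238.5, Mul(-2.4495, I))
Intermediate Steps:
y = Rational(-28, 11) (y = Mul(-3, Mul(28, Pow(33, -1))) = Mul(-3, Mul(28, Rational(1, 33))) = Mul(-3, Rational(28, 33)) = Rational(-28, 11) ≈ -2.5455)
c = Add(-25, Mul(I, Pow(6, Rational(1, 2)))) (c = Add(Pow(Add(13, -19), Rational(1, 2)), Mul(-1, 25)) = Add(Pow(-6, Rational(1, 2)), -25) = Add(Mul(I, Pow(6, Rational(1, 2))), -25) = Add(-25, Mul(I, Pow(6, Rational(1, 2)))) ≈ Add(-25.000, Mul(2.4495, I)))
Add(Add(y, Mul(-1, c)), Mul(136, 31)) = Add(Add(Rational(-28, 11), Mul(-1, Add(-25, Mul(I, Pow(6, Rational(1, 2)))))), Mul(136, 31)) = Add(Add(Rational(-28, 11), Add(25, Mul(-1, I, Pow(6, Rational(1, 2))))), 4216) = Add(Add(Rational(247, 11), Mul(-1, I, Pow(6, Rational(1, 2)))), 4216) = Add(Rational(46623, 11), Mul(-1, I, Pow(6, Rational(1, 2))))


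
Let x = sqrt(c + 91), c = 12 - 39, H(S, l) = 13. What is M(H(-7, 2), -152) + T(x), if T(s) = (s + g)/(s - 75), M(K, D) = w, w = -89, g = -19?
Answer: -5952/67 ≈ -88.836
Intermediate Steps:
M(K, D) = -89
c = -27
x = 8 (x = sqrt(-27 + 91) = sqrt(64) = 8)
T(s) = (-19 + s)/(-75 + s) (T(s) = (s - 19)/(s - 75) = (-19 + s)/(-75 + s))
M(H(-7, 2), -152) + T(x) = -89 + (-19 + 8)/(-75 + 8) = -89 - 11/(-67) = -89 - 1/67*(-11) = -89 + 11/67 = -5952/67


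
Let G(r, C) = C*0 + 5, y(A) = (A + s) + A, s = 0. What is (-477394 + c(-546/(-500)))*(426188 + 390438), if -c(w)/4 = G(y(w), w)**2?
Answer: -389934015244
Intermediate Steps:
y(A) = 2*A (y(A) = (A + 0) + A = A + A = 2*A)
G(r, C) = 5 (G(r, C) = 0 + 5 = 5)
c(w) = -100 (c(w) = -4*5**2 = -4*25 = -100)
(-477394 + c(-546/(-500)))*(426188 + 390438) = (-477394 - 100)*(426188 + 390438) = -477494*816626 = -389934015244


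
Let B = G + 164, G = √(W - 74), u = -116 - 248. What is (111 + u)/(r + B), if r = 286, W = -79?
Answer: -50/89 + I*√17/267 ≈ -0.5618 + 0.015442*I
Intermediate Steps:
u = -364
G = 3*I*√17 (G = √(-79 - 74) = √(-153) = 3*I*√17 ≈ 12.369*I)
B = 164 + 3*I*√17 (B = 3*I*√17 + 164 = 164 + 3*I*√17 ≈ 164.0 + 12.369*I)
(111 + u)/(r + B) = (111 - 364)/(286 + (164 + 3*I*√17)) = -253/(450 + 3*I*√17)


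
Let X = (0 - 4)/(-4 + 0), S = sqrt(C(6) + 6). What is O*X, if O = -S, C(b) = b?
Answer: -2*sqrt(3) ≈ -3.4641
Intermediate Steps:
S = 2*sqrt(3) (S = sqrt(6 + 6) = sqrt(12) = 2*sqrt(3) ≈ 3.4641)
X = 1 (X = -4/(-4) = -4*(-1/4) = 1)
O = -2*sqrt(3) ≈ -3.4641
O*X = -2*sqrt(3)*1 = -2*sqrt(3)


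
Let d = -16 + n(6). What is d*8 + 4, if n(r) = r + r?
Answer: -28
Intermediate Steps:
n(r) = 2*r
d = -4 (d = -16 + 2*6 = -16 + 12 = -4)
d*8 + 4 = -4*8 + 4 = -32 + 4 = -28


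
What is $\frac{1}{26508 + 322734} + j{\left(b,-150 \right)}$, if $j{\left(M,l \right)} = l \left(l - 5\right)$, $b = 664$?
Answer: $\frac{8119876501}{349242} \approx 23250.0$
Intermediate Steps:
$j{\left(M,l \right)} = l \left(-5 + l\right)$
$\frac{1}{26508 + 322734} + j{\left(b,-150 \right)} = \frac{1}{26508 + 322734} - 150 \left(-5 - 150\right) = \frac{1}{349242} - -23250 = \frac{1}{349242} + 23250 = \frac{8119876501}{349242}$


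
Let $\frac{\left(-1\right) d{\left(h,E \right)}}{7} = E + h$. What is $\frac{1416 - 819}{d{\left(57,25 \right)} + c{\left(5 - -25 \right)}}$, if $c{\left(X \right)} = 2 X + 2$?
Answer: $- \frac{597}{512} \approx -1.166$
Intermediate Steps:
$d{\left(h,E \right)} = - 7 E - 7 h$ ($d{\left(h,E \right)} = - 7 \left(E + h\right) = - 7 E - 7 h$)
$c{\left(X \right)} = 2 + 2 X$
$\frac{1416 - 819}{d{\left(57,25 \right)} + c{\left(5 - -25 \right)}} = \frac{1416 - 819}{\left(\left(-7\right) 25 - 399\right) + \left(2 + 2 \left(5 - -25\right)\right)} = \frac{597}{\left(-175 - 399\right) + \left(2 + 2 \left(5 + 25\right)\right)} = \frac{597}{-574 + \left(2 + 2 \cdot 30\right)} = \frac{597}{-574 + \left(2 + 60\right)} = \frac{597}{-574 + 62} = \frac{597}{-512} = 597 \left(- \frac{1}{512}\right) = - \frac{597}{512}$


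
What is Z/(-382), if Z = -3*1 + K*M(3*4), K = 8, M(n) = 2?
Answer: -13/382 ≈ -0.034031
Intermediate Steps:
Z = 13 (Z = -3*1 + 8*2 = -3 + 16 = 13)
Z/(-382) = 13/(-382) = 13*(-1/382) = -13/382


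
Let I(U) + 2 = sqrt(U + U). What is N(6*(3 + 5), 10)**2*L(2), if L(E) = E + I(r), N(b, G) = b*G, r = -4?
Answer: 460800*I*sqrt(2) ≈ 6.5167e+5*I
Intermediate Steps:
I(U) = -2 + sqrt(2)*sqrt(U) (I(U) = -2 + sqrt(U + U) = -2 + sqrt(2*U) = -2 + sqrt(2)*sqrt(U))
N(b, G) = G*b
L(E) = -2 + E + 2*I*sqrt(2) (L(E) = E + (-2 + sqrt(2)*sqrt(-4)) = E + (-2 + sqrt(2)*(2*I)) = E + (-2 + 2*I*sqrt(2)) = -2 + E + 2*I*sqrt(2))
N(6*(3 + 5), 10)**2*L(2) = (10*(6*(3 + 5)))**2*(-2 + 2 + 2*I*sqrt(2)) = (10*(6*8))**2*(2*I*sqrt(2)) = (10*48)**2*(2*I*sqrt(2)) = 480**2*(2*I*sqrt(2)) = 230400*(2*I*sqrt(2)) = 460800*I*sqrt(2)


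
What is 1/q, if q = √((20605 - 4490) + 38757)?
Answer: √38/1444 ≈ 0.0042690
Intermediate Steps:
q = 38*√38 (q = √(16115 + 38757) = √54872 = 38*√38 ≈ 234.25)
1/q = 1/(38*√38) = √38/1444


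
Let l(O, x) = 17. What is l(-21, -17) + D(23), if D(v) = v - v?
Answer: 17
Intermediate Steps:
D(v) = 0
l(-21, -17) + D(23) = 17 + 0 = 17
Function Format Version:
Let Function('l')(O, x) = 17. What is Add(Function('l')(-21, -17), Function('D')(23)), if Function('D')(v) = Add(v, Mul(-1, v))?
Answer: 17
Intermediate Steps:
Function('D')(v) = 0
Add(Function('l')(-21, -17), Function('D')(23)) = Add(17, 0) = 17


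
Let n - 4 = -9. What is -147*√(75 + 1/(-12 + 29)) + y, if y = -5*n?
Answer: 25 - 294*√5423/17 ≈ -1248.6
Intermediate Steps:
n = -5 (n = 4 - 9 = -5)
y = 25 (y = -5*(-5) = 25)
-147*√(75 + 1/(-12 + 29)) + y = -147*√(75 + 1/(-12 + 29)) + 25 = -147*√(75 + 1/17) + 25 = -294*√5423/17 + 25 = 25 - 294*√5423/17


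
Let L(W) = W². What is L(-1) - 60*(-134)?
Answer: 8041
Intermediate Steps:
L(-1) - 60*(-134) = (-1)² - 60*(-134) = 1 + 8040 = 8041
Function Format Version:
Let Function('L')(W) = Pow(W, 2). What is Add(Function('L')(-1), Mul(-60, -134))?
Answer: 8041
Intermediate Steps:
Add(Function('L')(-1), Mul(-60, -134)) = Add(Pow(-1, 2), Mul(-60, -134)) = Add(1, 8040) = 8041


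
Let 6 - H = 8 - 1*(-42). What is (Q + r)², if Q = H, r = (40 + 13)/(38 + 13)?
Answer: 4800481/2601 ≈ 1845.6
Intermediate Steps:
H = -44 (H = 6 - (8 - 1*(-42)) = 6 - (8 + 42) = 6 - 1*50 = 6 - 50 = -44)
r = 53/51 ≈ 1.0392
Q = -44
(Q + r)² = (-44 + 53/51)² = (-2191/51)² = 4800481/2601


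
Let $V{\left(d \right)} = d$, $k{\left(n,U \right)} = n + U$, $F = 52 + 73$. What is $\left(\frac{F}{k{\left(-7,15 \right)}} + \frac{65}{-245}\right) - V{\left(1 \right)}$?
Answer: $\frac{5629}{392} \approx 14.36$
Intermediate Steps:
$F = 125$
$k{\left(n,U \right)} = U + n$
$\left(\frac{F}{k{\left(-7,15 \right)}} + \frac{65}{-245}\right) - V{\left(1 \right)} = \left(\frac{125}{15 - 7} + \frac{65}{-245}\right) - 1 = \left(\frac{125}{8} + 65 \left(- \frac{1}{245}\right)\right) - 1 = \left(125 \cdot \frac{1}{8} - \frac{13}{49}\right) - 1 = \left(\frac{125}{8} - \frac{13}{49}\right) - 1 = \frac{6021}{392} - 1 = \frac{5629}{392}$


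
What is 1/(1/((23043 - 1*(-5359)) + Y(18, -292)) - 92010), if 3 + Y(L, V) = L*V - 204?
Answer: -22939/2110617389 ≈ -1.0868e-5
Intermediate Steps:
Y(L, V) = -207 + L*V (Y(L, V) = -3 + (L*V - 204) = -3 + (-204 + L*V) = -207 + L*V)
1/(1/((23043 - 1*(-5359)) + Y(18, -292)) - 92010) = 1/(1/((23043 - 1*(-5359)) + (-207 + 18*(-292))) - 92010) = 1/(1/((23043 + 5359) + (-207 - 5256)) - 92010) = 1/(1/(28402 - 5463) - 92010) = 1/(1/22939 - 92010) = 1/(-2110617389/22939) = -22939/2110617389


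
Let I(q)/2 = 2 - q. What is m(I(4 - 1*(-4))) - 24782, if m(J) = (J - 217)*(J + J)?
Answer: -19286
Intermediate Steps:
I(q) = 4 - 2*q (I(q) = 2*(2 - q) = 4 - 2*q)
m(J) = 2*J*(-217 + J) (m(J) = (-217 + J)*(2*J) = 2*J*(-217 + J))
m(I(4 - 1*(-4))) - 24782 = 2*(4 - 2*(4 - 1*(-4)))*(-217 + (4 - 2*(4 - 1*(-4)))) - 24782 = 2*(4 - 2*(4 + 4))*(-217 + (4 - 2*(4 + 4))) - 24782 = 2*(4 - 2*8)*(-217 + (4 - 2*8)) - 24782 = 2*(4 - 16)*(-217 + (4 - 16)) - 24782 = 2*(-12)*(-217 - 12) - 24782 = 2*(-12)*(-229) - 24782 = 5496 - 24782 = -19286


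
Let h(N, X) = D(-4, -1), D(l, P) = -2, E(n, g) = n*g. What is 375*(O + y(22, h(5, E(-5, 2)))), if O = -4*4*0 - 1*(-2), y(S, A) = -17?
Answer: -5625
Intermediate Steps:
E(n, g) = g*n
h(N, X) = -2
O = 2 (O = -16*0 + 2 = 0 + 2 = 2)
375*(O + y(22, h(5, E(-5, 2)))) = 375*(2 - 17) = 375*(-15) = -5625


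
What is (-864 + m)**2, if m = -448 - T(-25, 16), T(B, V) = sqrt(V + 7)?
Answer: (1312 + sqrt(23))**2 ≈ 1.7340e+6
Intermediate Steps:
T(B, V) = sqrt(7 + V)
m = -448 - sqrt(23) (m = -448 - sqrt(7 + 16) = -448 - sqrt(23) ≈ -452.80)
(-864 + m)**2 = (-864 + (-448 - sqrt(23)))**2 = (-1312 - sqrt(23))**2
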